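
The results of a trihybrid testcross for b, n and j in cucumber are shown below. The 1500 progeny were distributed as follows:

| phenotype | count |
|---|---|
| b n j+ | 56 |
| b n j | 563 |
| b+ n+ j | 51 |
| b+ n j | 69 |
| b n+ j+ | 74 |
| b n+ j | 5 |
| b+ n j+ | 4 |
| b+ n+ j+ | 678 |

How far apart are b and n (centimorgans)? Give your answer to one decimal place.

The two most frequent reciprocal classes, b n j and b+ n+ j+, are the parental types, so the F1 was b n j / b+ n+ j+.
The two rarest classes, b n+ j and b+ n j+, are the double crossovers. Comparing them with the parentals, only the n allele has switched, so n is the middle locus and the order is j – n – b.
Crossovers in the n–b interval produce the single-crossover classes b+ n j and b n+ j+ (69 + 74 = 143) plus the double crossovers (9).
RF(n–b) = (143 + 9) / 1500 = 152/1500 = 0.1013 → 10.1 centimorgans.

10.1 centimorgans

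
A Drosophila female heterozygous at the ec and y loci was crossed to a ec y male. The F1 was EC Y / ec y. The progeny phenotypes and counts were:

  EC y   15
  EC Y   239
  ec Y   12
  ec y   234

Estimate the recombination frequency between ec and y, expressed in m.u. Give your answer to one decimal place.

The recombinant classes are EC y and ec Y: 15 + 12 = 27.
Recombination frequency = 27/500 = 0.0540 ≈ 5.4%, i.e. 5.4 m.u.

5.4 m.u.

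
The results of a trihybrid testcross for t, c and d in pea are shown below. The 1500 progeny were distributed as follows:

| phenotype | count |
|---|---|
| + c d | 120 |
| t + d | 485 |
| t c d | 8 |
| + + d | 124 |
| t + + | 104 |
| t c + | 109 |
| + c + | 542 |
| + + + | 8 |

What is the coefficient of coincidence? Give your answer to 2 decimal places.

0.40

The two most frequent reciprocal classes, + c + and t + d, are the parental types, so the F1 was + c + / t + d.
The two rarest classes, + + + and t c d, are the double crossovers. Comparing them with the parentals, only the c allele has switched, so c is the middle locus and the order is t – c – d.
t–c: (233 + 16)/1500 = 0.1660; c–d: (224 + 16)/1500 = 0.1600.
Expected DCO frequency = 0.1660 × 0.1600 ≈ 0.02656; observed = 16/1500 ≈ 0.01067.
Coefficient of coincidence = 0.01067/0.02656 ≈ 0.40.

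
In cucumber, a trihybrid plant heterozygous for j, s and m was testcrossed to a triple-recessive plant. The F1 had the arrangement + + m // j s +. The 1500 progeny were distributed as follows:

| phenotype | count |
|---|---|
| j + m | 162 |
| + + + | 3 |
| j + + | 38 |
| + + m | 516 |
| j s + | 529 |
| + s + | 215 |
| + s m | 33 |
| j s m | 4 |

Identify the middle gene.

The two rarest classes, + + + and j s m, are the double crossovers. Comparing them with the parentals, only the m allele has switched, so m is the middle locus and the order is s – m – j.

m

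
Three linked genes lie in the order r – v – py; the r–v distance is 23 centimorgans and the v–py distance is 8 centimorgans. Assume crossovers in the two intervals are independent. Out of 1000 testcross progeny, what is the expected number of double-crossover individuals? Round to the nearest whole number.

Map distances give recombination frequencies of 0.230 and 0.080 for the two intervals.
With no interference, expected double-crossover frequency = 0.230 × 0.080 = 0.01840.
Expected number = 0.01840 × 1000 = 18.40 ≈ 18.

18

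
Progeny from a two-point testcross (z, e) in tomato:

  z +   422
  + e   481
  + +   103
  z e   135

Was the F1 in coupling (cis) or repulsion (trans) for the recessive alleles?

The two most frequent classes are + e (481) and z + (422); these are the parental (non-recombinant) types.
So the F1 carried + e on one chromosome and z + on the other — the recessive alleles are on opposite chromosomes (trans / repulsion).

trans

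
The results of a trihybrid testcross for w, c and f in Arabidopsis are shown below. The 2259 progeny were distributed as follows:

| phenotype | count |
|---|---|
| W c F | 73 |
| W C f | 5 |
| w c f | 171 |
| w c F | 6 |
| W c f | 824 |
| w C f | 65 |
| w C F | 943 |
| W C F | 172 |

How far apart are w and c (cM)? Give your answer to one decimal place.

15.7 cM

The two most frequent reciprocal classes, w C F and W c f, are the parental types, so the F1 was w C F / W c f.
The two rarest classes, w c F and W C f, are the double crossovers. Comparing them with the parentals, only the c allele has switched, so c is the middle locus and the order is w – c – f.
Crossovers in the w–c interval produce the single-crossover classes W C F and w c f (172 + 171 = 343) plus the double crossovers (11).
RF(w–c) = (343 + 11) / 2259 = 354/2259 = 0.1567 → 15.7 cM.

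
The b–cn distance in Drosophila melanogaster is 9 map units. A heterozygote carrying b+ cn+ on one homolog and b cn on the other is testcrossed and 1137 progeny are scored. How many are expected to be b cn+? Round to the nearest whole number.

A map distance of 9 map units corresponds to a recombination frequency of 0.090.
The F1 is b+ cn+ / b cn, so b cn+ is a recombinant gamete class with expected frequency r/2 = 0.090/2 = 0.0450.
Expected number = 0.0450 × 1137 = 51.16 ≈ 51.

51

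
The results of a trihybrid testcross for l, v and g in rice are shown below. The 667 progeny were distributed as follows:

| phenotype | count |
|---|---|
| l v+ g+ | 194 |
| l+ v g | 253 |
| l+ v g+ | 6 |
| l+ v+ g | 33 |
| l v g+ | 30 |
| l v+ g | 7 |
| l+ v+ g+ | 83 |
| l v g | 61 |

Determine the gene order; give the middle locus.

g

The two most frequent reciprocal classes, l v+ g+ and l+ v g, are the parental types, so the F1 was l v+ g+ / l+ v g.
The two rarest classes, l v+ g and l+ v g+, are the double crossovers. Comparing them with the parentals, only the g allele has switched, so g is the middle locus and the order is l – g – v.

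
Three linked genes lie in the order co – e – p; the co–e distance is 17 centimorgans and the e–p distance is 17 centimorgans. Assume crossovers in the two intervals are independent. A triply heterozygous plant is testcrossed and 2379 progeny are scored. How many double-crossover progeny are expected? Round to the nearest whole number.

69

Map distances give recombination frequencies of 0.170 and 0.170 for the two intervals.
With no interference, expected double-crossover frequency = 0.170 × 0.170 = 0.02890.
Expected number = 0.02890 × 2379 = 68.75 ≈ 69.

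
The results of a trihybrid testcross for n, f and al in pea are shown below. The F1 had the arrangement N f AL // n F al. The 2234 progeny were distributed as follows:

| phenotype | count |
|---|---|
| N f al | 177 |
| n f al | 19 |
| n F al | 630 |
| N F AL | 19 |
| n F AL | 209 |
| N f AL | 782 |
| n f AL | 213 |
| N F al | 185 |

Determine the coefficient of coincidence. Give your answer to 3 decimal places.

The two rarest classes, N F AL and n f al, are the double crossovers. Comparing them with the parentals, only the f allele has switched, so f is the middle locus and the order is al – f – n.
al–f: (386 + 38)/2234 = 0.1898; f–n: (398 + 38)/2234 = 0.1952.
Expected DCO frequency = 0.1898 × 0.1952 ≈ 0.03705; observed = 38/2234 ≈ 0.01701.
Coefficient of coincidence = 0.01701/0.03705 ≈ 0.459.

0.459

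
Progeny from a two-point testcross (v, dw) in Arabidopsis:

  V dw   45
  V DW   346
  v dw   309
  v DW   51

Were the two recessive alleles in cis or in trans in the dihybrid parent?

The two most frequent classes are V DW (346) and v dw (309); these are the parental (non-recombinant) types.
So the F1 carried V DW on one chromosome and v dw on the other — the recessive alleles are on the same chromosome (cis / coupling).

cis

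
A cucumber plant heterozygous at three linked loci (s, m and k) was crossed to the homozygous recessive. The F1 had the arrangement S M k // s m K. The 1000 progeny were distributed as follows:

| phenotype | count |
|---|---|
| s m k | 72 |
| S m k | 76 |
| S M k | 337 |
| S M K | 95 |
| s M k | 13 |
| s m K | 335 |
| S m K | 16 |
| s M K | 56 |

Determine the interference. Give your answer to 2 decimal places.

The two rarest classes, s M k and S m K, are the double crossovers. Comparing them with the parentals, only the s allele has switched, so s is the middle locus and the order is k – s – m.
k–s: (167 + 29)/1000 = 0.1960; s–m: (132 + 29)/1000 = 0.1610.
Expected DCO frequency = 0.1960 × 0.1610 ≈ 0.03156; observed = 29/1000 ≈ 0.02900.
Coefficient of coincidence = 0.02900/0.03156 ≈ 0.92; interference = 1 − 0.92 = 0.08.

0.08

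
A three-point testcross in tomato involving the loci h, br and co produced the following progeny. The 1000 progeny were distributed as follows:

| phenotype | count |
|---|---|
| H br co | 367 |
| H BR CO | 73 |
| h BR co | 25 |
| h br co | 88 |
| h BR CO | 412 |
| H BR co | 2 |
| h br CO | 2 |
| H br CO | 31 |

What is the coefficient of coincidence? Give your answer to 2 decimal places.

The two most frequent reciprocal classes, H br co and h BR CO, are the parental types, so the F1 was H br co / h BR CO.
The two rarest classes, H BR co and h br CO, are the double crossovers. Comparing them with the parentals, only the br allele has switched, so br is the middle locus and the order is h – br – co.
h–br: (161 + 4)/1000 = 0.1650; br–co: (56 + 4)/1000 = 0.0600.
Expected DCO frequency = 0.1650 × 0.0600 ≈ 0.00990; observed = 4/1000 ≈ 0.00400.
Coefficient of coincidence = 0.00400/0.00990 ≈ 0.40.

0.40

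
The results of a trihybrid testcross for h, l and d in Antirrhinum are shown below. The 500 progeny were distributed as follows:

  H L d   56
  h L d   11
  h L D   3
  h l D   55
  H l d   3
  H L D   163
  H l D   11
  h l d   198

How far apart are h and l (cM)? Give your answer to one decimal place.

5.6 cM

The two most frequent reciprocal classes, h l d and H L D, are the parental types, so the F1 was h l d / H L D.
The two rarest classes, H l d and h L D, are the double crossovers. Comparing them with the parentals, only the h allele has switched, so h is the middle locus and the order is d – h – l.
Crossovers in the h–l interval produce the single-crossover classes h L d and H l D (11 + 11 = 22) plus the double crossovers (6).
RF(h–l) = (22 + 6) / 500 = 28/500 = 0.0560 → 5.6 cM.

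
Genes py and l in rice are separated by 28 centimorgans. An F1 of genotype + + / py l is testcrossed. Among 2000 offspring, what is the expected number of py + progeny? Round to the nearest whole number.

280

A map distance of 28 centimorgans corresponds to a recombination frequency of 0.280.
The F1 is + + / py l, so py + is a recombinant gamete class with expected frequency r/2 = 0.280/2 = 0.1400.
Expected number = 0.1400 × 2000 = 280.00 ≈ 280.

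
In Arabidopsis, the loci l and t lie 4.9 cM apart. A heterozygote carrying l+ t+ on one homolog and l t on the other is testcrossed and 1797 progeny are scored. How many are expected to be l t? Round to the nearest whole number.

A map distance of 4.9 cM corresponds to a recombination frequency of 0.049.
The F1 is l+ t+ / l t, so l t is a parental gamete class with expected frequency (1 − r)/2 = 0.951/2 = 0.4755.
Expected number = 0.4755 × 1797 = 854.47 ≈ 854.

854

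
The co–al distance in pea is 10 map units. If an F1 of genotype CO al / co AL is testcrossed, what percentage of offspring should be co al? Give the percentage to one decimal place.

5.0%

A map distance of 10 map units corresponds to a recombination frequency of 0.100.
The F1 is CO al / co AL, so co al is a recombinant gamete class with expected frequency r/2 = 0.100/2 = 0.0500.
That is 0.0500 = 5.0% of the progeny.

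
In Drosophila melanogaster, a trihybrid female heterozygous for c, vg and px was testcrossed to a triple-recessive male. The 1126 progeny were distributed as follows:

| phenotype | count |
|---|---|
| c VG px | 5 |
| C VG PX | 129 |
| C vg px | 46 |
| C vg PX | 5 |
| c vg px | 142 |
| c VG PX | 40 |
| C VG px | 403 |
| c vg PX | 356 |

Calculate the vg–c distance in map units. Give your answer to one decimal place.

8.5 map units

The two most frequent reciprocal classes, c vg PX and C VG px, are the parental types, so the F1 was c vg PX / C VG px.
The two rarest classes, C vg PX and c VG px, are the double crossovers. Comparing them with the parentals, only the c allele has switched, so c is the middle locus and the order is vg – c – px.
Crossovers in the vg–c interval produce the single-crossover classes c VG PX and C vg px (40 + 46 = 86) plus the double crossovers (10).
RF(vg–c) = (86 + 10) / 1126 = 96/1126 = 0.0853 → 8.5 map units.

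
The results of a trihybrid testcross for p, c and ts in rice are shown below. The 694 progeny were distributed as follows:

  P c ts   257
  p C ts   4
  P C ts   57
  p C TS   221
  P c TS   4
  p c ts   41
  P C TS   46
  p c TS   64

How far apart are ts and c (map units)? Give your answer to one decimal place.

The two most frequent reciprocal classes, P c ts and p C TS, are the parental types, so the F1 was P c ts / p C TS.
The two rarest classes, P c TS and p C ts, are the double crossovers. Comparing them with the parentals, only the ts allele has switched, so ts is the middle locus and the order is p – ts – c.
Crossovers in the ts–c interval produce the single-crossover classes P C ts and p c TS (57 + 64 = 121) plus the double crossovers (8).
RF(ts–c) = (121 + 8) / 694 = 129/694 = 0.1859 → 18.6 map units.

18.6 map units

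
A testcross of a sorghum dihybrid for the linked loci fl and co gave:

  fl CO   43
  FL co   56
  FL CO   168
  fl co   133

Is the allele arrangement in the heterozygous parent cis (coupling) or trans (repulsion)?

cis

The two most frequent classes are FL CO (168) and fl co (133); these are the parental (non-recombinant) types.
So the F1 carried FL CO on one chromosome and fl co on the other — the recessive alleles are on the same chromosome (cis / coupling).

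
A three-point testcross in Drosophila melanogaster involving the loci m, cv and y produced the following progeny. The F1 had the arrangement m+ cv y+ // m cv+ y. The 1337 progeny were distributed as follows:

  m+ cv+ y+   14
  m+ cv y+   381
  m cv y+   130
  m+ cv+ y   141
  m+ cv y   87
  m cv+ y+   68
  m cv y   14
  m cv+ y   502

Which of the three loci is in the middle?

cv

The two rarest classes, m+ cv+ y+ and m cv y, are the double crossovers. Comparing them with the parentals, only the cv allele has switched, so cv is the middle locus and the order is y – cv – m.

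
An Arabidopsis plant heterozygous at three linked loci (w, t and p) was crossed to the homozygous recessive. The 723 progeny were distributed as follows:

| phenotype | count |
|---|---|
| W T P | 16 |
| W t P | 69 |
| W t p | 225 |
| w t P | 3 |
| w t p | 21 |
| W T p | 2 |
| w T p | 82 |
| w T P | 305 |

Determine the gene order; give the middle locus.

t

The two most frequent reciprocal classes, w T P and W t p, are the parental types, so the F1 was w T P / W t p.
The two rarest classes, w t P and W T p, are the double crossovers. Comparing them with the parentals, only the t allele has switched, so t is the middle locus and the order is p – t – w.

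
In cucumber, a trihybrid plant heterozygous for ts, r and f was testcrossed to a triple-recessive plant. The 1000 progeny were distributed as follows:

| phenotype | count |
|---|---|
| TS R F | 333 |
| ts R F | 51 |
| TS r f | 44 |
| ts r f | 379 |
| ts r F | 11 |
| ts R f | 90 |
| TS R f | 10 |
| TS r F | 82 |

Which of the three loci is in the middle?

f

The two most frequent reciprocal classes, TS R F and ts r f, are the parental types, so the F1 was TS R F / ts r f.
The two rarest classes, TS R f and ts r F, are the double crossovers. Comparing them with the parentals, only the f allele has switched, so f is the middle locus and the order is ts – f – r.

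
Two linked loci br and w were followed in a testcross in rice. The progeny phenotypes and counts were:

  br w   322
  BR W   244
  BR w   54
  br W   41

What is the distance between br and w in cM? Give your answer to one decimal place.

The two most frequent classes, BR W (244) and br w (322), are the parental types, so the F1 was BR W / br w.
The recombinant classes are BR w and br W: 54 + 41 = 95.
Recombination frequency = 95/661 = 0.1437 ≈ 14.4%, i.e. 14.4 cM.

14.4 cM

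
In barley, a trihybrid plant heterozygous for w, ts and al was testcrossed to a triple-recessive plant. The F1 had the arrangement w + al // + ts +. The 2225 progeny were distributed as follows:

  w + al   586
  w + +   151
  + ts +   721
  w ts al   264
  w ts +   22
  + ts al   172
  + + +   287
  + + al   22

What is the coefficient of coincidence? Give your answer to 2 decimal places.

0.45

The two rarest classes, + + al and w ts +, are the double crossovers. Comparing them with the parentals, only the w allele has switched, so w is the middle locus and the order is al – w – ts.
al–w: (323 + 44)/2225 = 0.1649; w–ts: (551 + 44)/2225 = 0.2674.
Expected DCO frequency = 0.1649 × 0.2674 ≈ 0.04409; observed = 44/2225 ≈ 0.01978.
Coefficient of coincidence = 0.01978/0.04409 ≈ 0.45.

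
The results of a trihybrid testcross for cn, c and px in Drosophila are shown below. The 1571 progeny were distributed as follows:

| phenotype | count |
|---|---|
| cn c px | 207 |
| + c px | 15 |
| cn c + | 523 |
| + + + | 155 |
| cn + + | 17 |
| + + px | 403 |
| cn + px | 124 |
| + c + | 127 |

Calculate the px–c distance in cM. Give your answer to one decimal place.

The two most frequent reciprocal classes, + + px and cn c +, are the parental types, so the F1 was + + px / cn c +.
The two rarest classes, + c px and cn + +, are the double crossovers. Comparing them with the parentals, only the c allele has switched, so c is the middle locus and the order is cn – c – px.
Crossovers in the c–px interval produce the single-crossover classes + + + and cn c px (155 + 207 = 362) plus the double crossovers (32).
RF(c–px) = (362 + 32) / 1571 = 394/1571 = 0.2508 → 25.1 cM.

25.1 cM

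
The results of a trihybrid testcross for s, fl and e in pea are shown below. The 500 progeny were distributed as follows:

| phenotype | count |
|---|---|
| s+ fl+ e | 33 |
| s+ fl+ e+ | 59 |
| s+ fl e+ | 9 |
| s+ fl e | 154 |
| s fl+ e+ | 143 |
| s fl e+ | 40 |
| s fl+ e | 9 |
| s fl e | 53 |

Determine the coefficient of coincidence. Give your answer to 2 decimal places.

The two most frequent reciprocal classes, s+ fl e and s fl+ e+, are the parental types, so the F1 was s+ fl e / s fl+ e+.
The two rarest classes, s+ fl e+ and s fl+ e, are the double crossovers. Comparing them with the parentals, only the e allele has switched, so e is the middle locus and the order is fl – e – s.
fl–e: (73 + 18)/500 = 0.1820; e–s: (112 + 18)/500 = 0.2600.
Expected DCO frequency = 0.1820 × 0.2600 ≈ 0.04732; observed = 18/500 ≈ 0.03600.
Coefficient of coincidence = 0.03600/0.04732 ≈ 0.76.

0.76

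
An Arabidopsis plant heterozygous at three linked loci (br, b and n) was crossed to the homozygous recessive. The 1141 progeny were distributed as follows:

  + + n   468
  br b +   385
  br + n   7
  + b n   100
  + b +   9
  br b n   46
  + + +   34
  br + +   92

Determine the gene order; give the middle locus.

br

The two most frequent reciprocal classes, + + n and br b +, are the parental types, so the F1 was + + n / br b +.
The two rarest classes, br + n and + b +, are the double crossovers. Comparing them with the parentals, only the br allele has switched, so br is the middle locus and the order is b – br – n.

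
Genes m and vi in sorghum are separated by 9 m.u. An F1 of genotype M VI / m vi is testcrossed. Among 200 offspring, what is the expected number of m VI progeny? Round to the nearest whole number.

A map distance of 9 m.u. corresponds to a recombination frequency of 0.090.
The F1 is M VI / m vi, so m VI is a recombinant gamete class with expected frequency r/2 = 0.090/2 = 0.0450.
Expected number = 0.0450 × 200 = 9.00 ≈ 9.

9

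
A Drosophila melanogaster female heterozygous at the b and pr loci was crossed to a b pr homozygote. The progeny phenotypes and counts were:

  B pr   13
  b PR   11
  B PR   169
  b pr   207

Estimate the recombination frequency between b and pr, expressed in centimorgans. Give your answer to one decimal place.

6.0 centimorgans

The two most frequent classes, B PR (169) and b pr (207), are the parental types, so the F1 was B PR / b pr.
The recombinant classes are B pr and b PR: 13 + 11 = 24.
Recombination frequency = 24/400 = 0.0600 ≈ 6.0%, i.e. 6.0 centimorgans.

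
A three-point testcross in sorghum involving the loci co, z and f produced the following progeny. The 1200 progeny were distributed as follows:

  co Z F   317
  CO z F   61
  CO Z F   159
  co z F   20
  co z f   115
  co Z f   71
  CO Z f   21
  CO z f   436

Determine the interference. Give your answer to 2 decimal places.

0.10

The two most frequent reciprocal classes, CO z f and co Z F, are the parental types, so the F1 was CO z f / co Z F.
The two rarest classes, CO Z f and co z F, are the double crossovers. Comparing them with the parentals, only the z allele has switched, so z is the middle locus and the order is co – z – f.
co–z: (274 + 41)/1200 = 0.2625; z–f: (132 + 41)/1200 = 0.1442.
Expected DCO frequency = 0.2625 × 0.1442 ≈ 0.03785; observed = 41/1200 ≈ 0.03417.
Coefficient of coincidence = 0.03417/0.03785 ≈ 0.90; interference = 1 − 0.90 = 0.10.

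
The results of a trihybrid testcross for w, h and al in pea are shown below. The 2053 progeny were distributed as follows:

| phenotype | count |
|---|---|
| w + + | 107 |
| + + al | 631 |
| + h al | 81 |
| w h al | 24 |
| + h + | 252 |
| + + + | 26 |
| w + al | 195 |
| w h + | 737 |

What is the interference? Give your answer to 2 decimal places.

0.13

The two most frequent reciprocal classes, w h + and + + al, are the parental types, so the F1 was w h + / + + al.
The two rarest classes, w h al and + + +, are the double crossovers. Comparing them with the parentals, only the al allele has switched, so al is the middle locus and the order is h – al – w.
h–al: (188 + 50)/2053 = 0.1159; al–w: (447 + 50)/2053 = 0.2421.
Expected DCO frequency = 0.1159 × 0.2421 ≈ 0.02806; observed = 50/2053 ≈ 0.02435.
Coefficient of coincidence = 0.02435/0.02806 ≈ 0.87; interference = 1 − 0.87 = 0.13.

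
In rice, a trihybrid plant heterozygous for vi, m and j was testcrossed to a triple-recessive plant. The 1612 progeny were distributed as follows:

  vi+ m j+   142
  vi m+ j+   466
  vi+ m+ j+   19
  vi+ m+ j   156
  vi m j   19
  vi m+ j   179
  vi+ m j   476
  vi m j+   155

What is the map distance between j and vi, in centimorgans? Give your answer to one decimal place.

22.3 centimorgans

The two most frequent reciprocal classes, vi+ m j and vi m+ j+, are the parental types, so the F1 was vi+ m j / vi m+ j+.
The two rarest classes, vi m j and vi+ m+ j+, are the double crossovers. Comparing them with the parentals, only the vi allele has switched, so vi is the middle locus and the order is j – vi – m.
Crossovers in the j–vi interval produce the single-crossover classes vi+ m j+ and vi m+ j (142 + 179 = 321) plus the double crossovers (38).
RF(j–vi) = (321 + 38) / 1612 = 359/1612 = 0.2227 → 22.3 centimorgans.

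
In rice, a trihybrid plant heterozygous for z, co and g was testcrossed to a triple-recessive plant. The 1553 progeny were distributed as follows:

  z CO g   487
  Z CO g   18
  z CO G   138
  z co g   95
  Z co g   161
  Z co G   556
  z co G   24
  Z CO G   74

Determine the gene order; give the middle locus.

z

The two most frequent reciprocal classes, z CO g and Z co G, are the parental types, so the F1 was z CO g / Z co G.
The two rarest classes, Z CO g and z co G, are the double crossovers. Comparing them with the parentals, only the z allele has switched, so z is the middle locus and the order is g – z – co.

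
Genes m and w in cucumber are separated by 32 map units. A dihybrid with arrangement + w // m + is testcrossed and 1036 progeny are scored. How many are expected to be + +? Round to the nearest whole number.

A map distance of 32 map units corresponds to a recombination frequency of 0.320.
The F1 is + w / m +, so + + is a recombinant gamete class with expected frequency r/2 = 0.320/2 = 0.1600.
Expected number = 0.1600 × 1036 = 165.76 ≈ 166.

166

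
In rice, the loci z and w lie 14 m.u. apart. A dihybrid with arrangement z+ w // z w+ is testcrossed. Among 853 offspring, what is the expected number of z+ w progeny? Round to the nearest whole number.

367

A map distance of 14 m.u. corresponds to a recombination frequency of 0.140.
The F1 is z+ w / z w+, so z+ w is a parental gamete class with expected frequency (1 − r)/2 = 0.860/2 = 0.4300.
Expected number = 0.4300 × 853 = 366.79 ≈ 367.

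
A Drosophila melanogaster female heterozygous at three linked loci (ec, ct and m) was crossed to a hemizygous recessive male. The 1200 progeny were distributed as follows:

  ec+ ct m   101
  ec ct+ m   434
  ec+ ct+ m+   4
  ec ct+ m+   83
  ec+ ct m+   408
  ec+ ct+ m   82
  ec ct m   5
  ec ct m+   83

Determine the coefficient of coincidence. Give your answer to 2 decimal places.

0.32

The two most frequent reciprocal classes, ec ct+ m and ec+ ct m+, are the parental types, so the F1 was ec ct+ m / ec+ ct m+.
The two rarest classes, ec ct m and ec+ ct+ m+, are the double crossovers. Comparing them with the parentals, only the ct allele has switched, so ct is the middle locus and the order is ec – ct – m.
ec–ct: (165 + 9)/1200 = 0.1450; ct–m: (184 + 9)/1200 = 0.1608.
Expected DCO frequency = 0.1450 × 0.1608 ≈ 0.02332; observed = 9/1200 ≈ 0.00750.
Coefficient of coincidence = 0.00750/0.02332 ≈ 0.32.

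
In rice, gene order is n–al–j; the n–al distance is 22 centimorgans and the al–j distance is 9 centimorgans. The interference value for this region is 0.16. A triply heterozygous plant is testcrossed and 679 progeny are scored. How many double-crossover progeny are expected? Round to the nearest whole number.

Map distances give recombination frequencies of 0.220 and 0.090 for the two intervals.
With interference 0.16 (so coincidence = 0.84), expected double-crossover frequency = 0.220 × 0.090 × 0.84 = 0.01663.
Expected number = 0.01663 × 679 = 11.29 ≈ 11.

11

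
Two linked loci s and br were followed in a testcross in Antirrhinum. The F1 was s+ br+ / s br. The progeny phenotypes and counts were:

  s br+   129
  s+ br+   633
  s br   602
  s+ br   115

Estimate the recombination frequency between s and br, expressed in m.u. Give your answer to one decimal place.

16.5 m.u.

The recombinant classes are s+ br and s br+: 115 + 129 = 244.
Recombination frequency = 244/1479 = 0.1650 ≈ 16.5%, i.e. 16.5 m.u.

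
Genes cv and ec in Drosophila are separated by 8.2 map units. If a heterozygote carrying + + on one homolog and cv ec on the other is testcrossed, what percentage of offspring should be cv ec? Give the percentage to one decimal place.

A map distance of 8.2 map units corresponds to a recombination frequency of 0.082.
The F1 is + + / cv ec, so cv ec is a parental gamete class with expected frequency (1 − r)/2 = 0.918/2 = 0.4590.
That is 0.4590 = 45.9% of the progeny.

45.9%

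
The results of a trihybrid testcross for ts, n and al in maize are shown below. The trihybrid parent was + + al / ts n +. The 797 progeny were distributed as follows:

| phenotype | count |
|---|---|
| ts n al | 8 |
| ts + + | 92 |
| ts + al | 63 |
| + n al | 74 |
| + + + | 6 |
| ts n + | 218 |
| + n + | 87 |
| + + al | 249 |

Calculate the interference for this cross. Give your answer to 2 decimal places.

The two rarest classes, + + + and ts n al, are the double crossovers. Comparing them with the parentals, only the al allele has switched, so al is the middle locus and the order is n – al – ts.
n–al: (166 + 14)/797 = 0.2258; al–ts: (150 + 14)/797 = 0.2058.
Expected DCO frequency = 0.2258 × 0.2058 ≈ 0.04647; observed = 14/797 ≈ 0.01757.
Coefficient of coincidence = 0.01757/0.04647 ≈ 0.38; interference = 1 − 0.38 = 0.62.

0.62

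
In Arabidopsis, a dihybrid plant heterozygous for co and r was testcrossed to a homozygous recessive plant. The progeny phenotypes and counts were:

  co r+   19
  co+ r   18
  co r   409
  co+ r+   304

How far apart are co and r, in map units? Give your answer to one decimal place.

The two most frequent classes, co+ r+ (304) and co r (409), are the parental types, so the F1 was co+ r+ / co r.
The recombinant classes are co+ r and co r+: 18 + 19 = 37.
Recombination frequency = 37/750 = 0.0493 ≈ 4.9%, i.e. 4.9 map units.

4.9 map units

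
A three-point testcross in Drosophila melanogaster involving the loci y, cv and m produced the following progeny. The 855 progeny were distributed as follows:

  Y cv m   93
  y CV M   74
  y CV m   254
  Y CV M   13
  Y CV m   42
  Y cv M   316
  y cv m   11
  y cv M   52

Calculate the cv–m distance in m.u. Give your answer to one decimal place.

22.3 m.u.

The two most frequent reciprocal classes, y CV m and Y cv M, are the parental types, so the F1 was y CV m / Y cv M.
The two rarest classes, y cv m and Y CV M, are the double crossovers. Comparing them with the parentals, only the cv allele has switched, so cv is the middle locus and the order is y – cv – m.
Crossovers in the cv–m interval produce the single-crossover classes y CV M and Y cv m (74 + 93 = 167) plus the double crossovers (24).
RF(cv–m) = (167 + 24) / 855 = 191/855 = 0.2234 → 22.3 m.u.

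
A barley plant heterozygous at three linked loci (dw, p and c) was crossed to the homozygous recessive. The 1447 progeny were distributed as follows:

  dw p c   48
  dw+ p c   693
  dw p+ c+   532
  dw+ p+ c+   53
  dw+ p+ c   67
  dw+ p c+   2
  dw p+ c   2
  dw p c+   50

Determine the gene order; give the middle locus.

c

The two most frequent reciprocal classes, dw p+ c+ and dw+ p c, are the parental types, so the F1 was dw p+ c+ / dw+ p c.
The two rarest classes, dw p+ c and dw+ p c+, are the double crossovers. Comparing them with the parentals, only the c allele has switched, so c is the middle locus and the order is p – c – dw.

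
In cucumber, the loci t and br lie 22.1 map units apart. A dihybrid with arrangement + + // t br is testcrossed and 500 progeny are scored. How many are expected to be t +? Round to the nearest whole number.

55

A map distance of 22.1 map units corresponds to a recombination frequency of 0.221.
The F1 is + + / t br, so t + is a recombinant gamete class with expected frequency r/2 = 0.221/2 = 0.1105.
Expected number = 0.1105 × 500 = 55.25 ≈ 55.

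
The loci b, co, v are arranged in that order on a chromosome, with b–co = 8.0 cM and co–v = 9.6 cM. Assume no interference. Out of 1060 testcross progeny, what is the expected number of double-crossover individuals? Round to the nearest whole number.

Map distances give recombination frequencies of 0.080 and 0.096 for the two intervals.
With no interference, expected double-crossover frequency = 0.080 × 0.096 = 0.00768.
Expected number = 0.00768 × 1060 = 8.14 ≈ 8.

8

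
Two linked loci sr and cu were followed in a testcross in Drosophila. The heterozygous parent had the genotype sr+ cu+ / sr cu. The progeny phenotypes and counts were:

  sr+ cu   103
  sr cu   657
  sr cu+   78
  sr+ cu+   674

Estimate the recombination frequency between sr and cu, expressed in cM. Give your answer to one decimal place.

The recombinant classes are sr+ cu and sr cu+: 103 + 78 = 181.
Recombination frequency = 181/1512 = 0.1197 ≈ 12.0%, i.e. 12.0 cM.

12.0 cM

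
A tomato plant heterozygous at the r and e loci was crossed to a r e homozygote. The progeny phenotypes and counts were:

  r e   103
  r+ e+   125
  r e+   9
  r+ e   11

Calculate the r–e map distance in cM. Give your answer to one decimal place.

The two most frequent classes, r+ e+ (125) and r e (103), are the parental types, so the F1 was r+ e+ / r e.
The recombinant classes are r+ e and r e+: 11 + 9 = 20.
Recombination frequency = 20/248 = 0.0806 ≈ 8.1%, i.e. 8.1 cM.

8.1 cM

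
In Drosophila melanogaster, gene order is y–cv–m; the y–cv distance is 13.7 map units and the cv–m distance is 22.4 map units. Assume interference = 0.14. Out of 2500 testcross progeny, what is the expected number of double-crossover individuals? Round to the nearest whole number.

Map distances give recombination frequencies of 0.137 and 0.224 for the two intervals.
With interference 0.14 (so coincidence = 0.86), expected double-crossover frequency = 0.137 × 0.224 × 0.86 = 0.02639.
Expected number = 0.02639 × 2500 = 65.98 ≈ 66.

66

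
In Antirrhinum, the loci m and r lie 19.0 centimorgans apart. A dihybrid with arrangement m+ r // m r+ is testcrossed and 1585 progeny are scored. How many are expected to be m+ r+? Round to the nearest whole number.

151

A map distance of 19.0 centimorgans corresponds to a recombination frequency of 0.190.
The F1 is m+ r / m r+, so m+ r+ is a recombinant gamete class with expected frequency r/2 = 0.190/2 = 0.0950.
Expected number = 0.0950 × 1585 = 150.57 ≈ 151.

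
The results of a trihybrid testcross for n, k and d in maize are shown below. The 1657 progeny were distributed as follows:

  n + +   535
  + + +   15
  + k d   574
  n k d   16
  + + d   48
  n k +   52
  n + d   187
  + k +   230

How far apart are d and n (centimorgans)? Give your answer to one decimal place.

27.0 centimorgans

The two most frequent reciprocal classes, n + + and + k d, are the parental types, so the F1 was n + + / + k d.
The two rarest classes, + + + and n k d, are the double crossovers. Comparing them with the parentals, only the n allele has switched, so n is the middle locus and the order is k – n – d.
Crossovers in the n–d interval produce the single-crossover classes n + d and + k + (187 + 230 = 417) plus the double crossovers (31).
RF(n–d) = (417 + 31) / 1657 = 448/1657 = 0.2704 → 27.0 centimorgans.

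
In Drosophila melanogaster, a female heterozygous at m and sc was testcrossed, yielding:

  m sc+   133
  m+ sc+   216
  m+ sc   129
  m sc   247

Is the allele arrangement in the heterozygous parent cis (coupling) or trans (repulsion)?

cis

The two most frequent classes are m+ sc+ (216) and m sc (247); these are the parental (non-recombinant) types.
So the F1 carried m+ sc+ on one chromosome and m sc on the other — the recessive alleles are on the same chromosome (cis / coupling).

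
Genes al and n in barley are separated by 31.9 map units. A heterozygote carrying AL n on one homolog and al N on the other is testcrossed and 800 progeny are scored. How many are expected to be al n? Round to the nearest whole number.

128

A map distance of 31.9 map units corresponds to a recombination frequency of 0.319.
The F1 is AL n / al N, so al n is a recombinant gamete class with expected frequency r/2 = 0.319/2 = 0.1595.
Expected number = 0.1595 × 800 = 127.60 ≈ 128.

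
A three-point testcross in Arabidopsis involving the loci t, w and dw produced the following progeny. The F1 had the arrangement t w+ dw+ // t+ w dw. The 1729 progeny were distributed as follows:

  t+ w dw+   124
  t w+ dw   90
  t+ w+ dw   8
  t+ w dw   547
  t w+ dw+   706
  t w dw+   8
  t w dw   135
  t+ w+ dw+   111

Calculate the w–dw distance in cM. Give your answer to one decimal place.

13.3 cM

The two rarest classes, t w dw+ and t+ w+ dw, are the double crossovers. Comparing them with the parentals, only the w allele has switched, so w is the middle locus and the order is t – w – dw.
Crossovers in the w–dw interval produce the single-crossover classes t w+ dw and t+ w dw+ (90 + 124 = 214) plus the double crossovers (16).
RF(w–dw) = (214 + 16) / 1729 = 230/1729 = 0.1330 → 13.3 cM.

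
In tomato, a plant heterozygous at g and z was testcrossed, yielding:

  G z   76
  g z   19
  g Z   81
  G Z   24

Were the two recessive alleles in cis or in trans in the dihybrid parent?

trans

The two most frequent classes are G z (76) and g Z (81); these are the parental (non-recombinant) types.
So the F1 carried G z on one chromosome and g Z on the other — the recessive alleles are on opposite chromosomes (trans / repulsion).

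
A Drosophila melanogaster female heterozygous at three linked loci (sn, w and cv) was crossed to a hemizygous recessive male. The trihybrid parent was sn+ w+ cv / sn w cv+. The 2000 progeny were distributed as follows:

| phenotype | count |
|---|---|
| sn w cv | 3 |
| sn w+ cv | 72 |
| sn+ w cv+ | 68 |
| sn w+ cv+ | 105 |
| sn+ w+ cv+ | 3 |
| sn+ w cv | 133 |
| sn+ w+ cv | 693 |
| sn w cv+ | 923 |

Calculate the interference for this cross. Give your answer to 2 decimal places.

0.66

The two rarest classes, sn+ w+ cv+ and sn w cv, are the double crossovers. Comparing them with the parentals, only the cv allele has switched, so cv is the middle locus and the order is sn – cv – w.
sn–cv: (140 + 6)/2000 = 0.0730; cv–w: (238 + 6)/2000 = 0.1220.
Expected DCO frequency = 0.0730 × 0.1220 ≈ 0.00891; observed = 6/2000 ≈ 0.00300.
Coefficient of coincidence = 0.00300/0.00891 ≈ 0.34; interference = 1 − 0.34 = 0.66.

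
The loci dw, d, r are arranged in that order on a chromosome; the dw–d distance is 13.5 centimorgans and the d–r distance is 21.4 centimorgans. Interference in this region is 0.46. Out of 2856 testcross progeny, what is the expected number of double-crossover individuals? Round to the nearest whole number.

Map distances give recombination frequencies of 0.135 and 0.214 for the two intervals.
With interference 0.46 (so coincidence = 0.54), expected double-crossover frequency = 0.135 × 0.214 × 0.54 = 0.01560.
Expected number = 0.01560 × 2856 = 44.56 ≈ 45.

45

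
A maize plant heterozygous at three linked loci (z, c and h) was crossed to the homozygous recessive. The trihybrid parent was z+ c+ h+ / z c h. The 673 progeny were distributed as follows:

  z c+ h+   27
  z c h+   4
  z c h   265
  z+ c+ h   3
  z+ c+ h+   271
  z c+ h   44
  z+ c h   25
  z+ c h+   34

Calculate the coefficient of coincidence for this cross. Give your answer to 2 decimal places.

The two rarest classes, z+ c+ h and z c h+, are the double crossovers. Comparing them with the parentals, only the h allele has switched, so h is the middle locus and the order is z – h – c.
z–h: (52 + 7)/673 = 0.0877; h–c: (78 + 7)/673 = 0.1263.
Expected DCO frequency = 0.0877 × 0.1263 ≈ 0.01108; observed = 7/673 ≈ 0.01040.
Coefficient of coincidence = 0.01040/0.01108 ≈ 0.94.

0.94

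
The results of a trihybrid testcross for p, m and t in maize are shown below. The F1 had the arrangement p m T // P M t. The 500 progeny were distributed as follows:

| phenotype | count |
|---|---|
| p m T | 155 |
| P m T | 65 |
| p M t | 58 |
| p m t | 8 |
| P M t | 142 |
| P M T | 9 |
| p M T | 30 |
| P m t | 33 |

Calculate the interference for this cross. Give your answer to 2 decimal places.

0.24

The two rarest classes, p m t and P M T, are the double crossovers. Comparing them with the parentals, only the t allele has switched, so t is the middle locus and the order is p – t – m.
p–t: (123 + 17)/500 = 0.2800; t–m: (63 + 17)/500 = 0.1600.
Expected DCO frequency = 0.2800 × 0.1600 ≈ 0.04480; observed = 17/500 ≈ 0.03400.
Coefficient of coincidence = 0.03400/0.04480 ≈ 0.76; interference = 1 − 0.76 = 0.24.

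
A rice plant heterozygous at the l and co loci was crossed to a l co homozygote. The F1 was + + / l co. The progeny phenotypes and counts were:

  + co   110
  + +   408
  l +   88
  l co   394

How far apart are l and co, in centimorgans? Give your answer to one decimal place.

The recombinant classes are + co and l +: 110 + 88 = 198.
Recombination frequency = 198/1000 = 0.1980 ≈ 19.8%, i.e. 19.8 centimorgans.

19.8 centimorgans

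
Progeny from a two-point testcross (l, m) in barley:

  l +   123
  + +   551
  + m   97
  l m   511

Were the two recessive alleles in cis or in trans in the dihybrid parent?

The two most frequent classes are + + (551) and l m (511); these are the parental (non-recombinant) types.
So the F1 carried + + on one chromosome and l m on the other — the recessive alleles are on the same chromosome (cis / coupling).

cis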